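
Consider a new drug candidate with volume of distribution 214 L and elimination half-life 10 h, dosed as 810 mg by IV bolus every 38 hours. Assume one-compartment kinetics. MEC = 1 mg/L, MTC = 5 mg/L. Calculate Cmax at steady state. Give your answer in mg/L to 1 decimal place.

k = ln2/t½ = ln2/10 ≈ 0.069315 h⁻¹; fraction remaining f = e^(−kτ) = e^(−0.069315×38) ≈ 0.0718.
At steady state, accumulation factor R = 1/(1 − e^(−kτ)) ≈ 1.0774.
Each bolus raises the concentration by D/Vd = 810/214 ≈ 3.785 mg/L.
Steady-state peak Cmax,ss = C₀·R ≈ 3.785 × 1.0774 ≈ 4.078 mg/L.
Peak 4.1 mg/L vs MTC 5 mg/L: below toxic threshold.

4.1 mg/L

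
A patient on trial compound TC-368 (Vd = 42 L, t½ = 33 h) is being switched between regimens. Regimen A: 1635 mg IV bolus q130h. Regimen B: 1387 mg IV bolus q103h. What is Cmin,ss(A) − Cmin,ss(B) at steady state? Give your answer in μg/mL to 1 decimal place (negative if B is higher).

Regimen A: f = (1/2)^(130/33) ≈ 0.0652; Cmin,ss = (1635/42)·f/(1−f) ≈ 2.715 μg/mL.
Regimen B: f = (1/2)^(103/33) ≈ 0.1149; Cmin,ss = (1387/42)·f/(1−f) ≈ 4.287 μg/mL.
Difference ≈ 2.715 − 4.287 ≈ -1.572 μg/mL.

-1.6 μg/mL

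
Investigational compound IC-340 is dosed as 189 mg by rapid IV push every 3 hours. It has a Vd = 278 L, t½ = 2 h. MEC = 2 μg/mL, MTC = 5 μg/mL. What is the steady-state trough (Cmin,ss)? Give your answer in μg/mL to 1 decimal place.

k = ln2/t½ = ln2/2 ≈ 0.346574 h⁻¹; fraction remaining f = e^(−kτ) = e^(−0.346574×3) ≈ 0.3536.
Each bolus raises the concentration by D/Vd = 189/278 ≈ 0.680 μg/mL.
Steady-state trough Cmin,ss = C₀·f/(1−f) ≈ 0.680 × 0.3536/0.6464 ≈ 0.372 μg/mL.
Trough 0.4 μg/mL vs MEC 2 μg/mL: subtherapeutic.

0.4 μg/mL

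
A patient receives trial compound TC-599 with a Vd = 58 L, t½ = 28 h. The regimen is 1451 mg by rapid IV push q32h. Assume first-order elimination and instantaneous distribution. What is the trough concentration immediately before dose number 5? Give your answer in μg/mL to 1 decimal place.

f = (1/2)^(τ/t½) = (1/2)^(32/28) ≈ 0.4529.
C₀ = D/Vd = 1451/58 ≈ 25.017 μg/mL.
Before the 5th dose, 4 doses have been given. Superposition: Cmin = C₀·(f + f² + … + f^4).
≈ 25.017 × (0.4529 + 0.2051 + 0.0929 + 0.0421) ≈ 25.017 × 0.7930 ≈ 19.838 μg/mL.

19.8 μg/mL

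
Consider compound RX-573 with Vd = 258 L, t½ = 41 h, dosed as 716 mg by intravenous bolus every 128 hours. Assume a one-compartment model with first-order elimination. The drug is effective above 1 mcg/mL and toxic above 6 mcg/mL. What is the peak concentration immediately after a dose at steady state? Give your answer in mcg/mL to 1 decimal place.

k = ln2/t½ = ln2/41 ≈ 0.016906 h⁻¹; fraction remaining f = e^(−kτ) = e^(−0.016906×128) ≈ 0.1149.
Accumulation ratio R = 1/(1 − f) ≈ 1/0.8851 ≈ 1.1298.
Single-dose peak C₀ = D/Vd = 716/258 ≈ 2.775 mcg/mL.
Cmax,ss = C₀/(1 − f) ≈ 2.775/0.8851 ≈ 3.135 mcg/mL.
Peak 3.1 mcg/mL vs MTC 6 mcg/mL: below toxic threshold.

3.1 mcg/mL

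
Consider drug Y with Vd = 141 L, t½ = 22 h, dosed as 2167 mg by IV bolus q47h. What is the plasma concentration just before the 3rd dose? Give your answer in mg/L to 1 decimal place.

f = (1/2)^(τ/t½) = (1/2)^(47/22) ≈ 0.2275.
C₀ = D/Vd = 2167/141 ≈ 15.369 mg/L.
Before the 3rd dose, 2 doses have been given. Superposition: Cmin = C₀·(f + f²).
≈ 15.369 × (0.2275 + 0.0518) ≈ 15.369 × 0.2793 ≈ 4.293 mg/L.

4.3 mg/L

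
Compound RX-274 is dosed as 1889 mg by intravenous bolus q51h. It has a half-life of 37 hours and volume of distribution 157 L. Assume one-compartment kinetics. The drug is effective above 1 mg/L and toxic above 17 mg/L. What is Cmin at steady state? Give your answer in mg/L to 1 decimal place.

7.5 mg/L

Over one 51-h interval, 51/37 ≈ 1.3784 half-lives elapse, leaving f ≈ 0.3847 of each dose.
Accumulation ratio R = 1/(1 − f) ≈ 1/0.6153 ≈ 1.6252.
Single-dose peak C₀ = D/Vd = 1889/157 ≈ 12.032 mg/L.
Steady-state peak Cmax,ss = C₀·R ≈ 12.032 × 1.6252 ≈ 19.554 mg/L.
Steady-state trough Cmin,ss = Cmax,ss·f ≈ 19.554 × 0.3847 ≈ 7.522 mg/L.
Trough 7.5 mg/L vs MEC 1 mg/L: adequate.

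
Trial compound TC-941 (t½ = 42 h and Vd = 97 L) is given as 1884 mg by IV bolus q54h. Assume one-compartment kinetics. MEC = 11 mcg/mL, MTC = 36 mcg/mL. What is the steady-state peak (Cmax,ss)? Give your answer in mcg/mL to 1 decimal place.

32.9 mcg/mL

τ/t½ = 54/42 ≈ 1.2857, so fraction remaining f = (1/2)^(54/42) ≈ 0.4102.
Accumulation ratio R = 1/(1 − f) ≈ 1/0.5898 ≈ 1.6955.
Each bolus raises the concentration by D/Vd = 1884/97 ≈ 19.423 mcg/mL.
Steady-state peak Cmax,ss = C₀·R ≈ 19.423 × 1.6955 ≈ 32.932 mcg/mL.
Peak 32.9 mcg/mL vs MTC 36 mcg/mL: below toxic threshold.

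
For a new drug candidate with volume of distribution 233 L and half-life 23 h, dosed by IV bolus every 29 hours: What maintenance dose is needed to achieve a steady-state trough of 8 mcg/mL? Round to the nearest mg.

2603 mg

τ/t½ = 29/23 ≈ 1.2609, so f = (1/2)^(29/23) ≈ 0.417292.
Cmin,ss = (D/Vd)·f/(1−f), so D = Cmin,ss·Vd·(1−f)/f.
D = 8 × 233 × (1−f)/f ≈ 8 × 233 × 1.39640 ≈ 2602.89 mg.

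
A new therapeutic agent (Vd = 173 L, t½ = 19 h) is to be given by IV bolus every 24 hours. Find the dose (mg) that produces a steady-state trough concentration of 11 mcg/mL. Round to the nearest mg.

2665 mg

τ/t½ = 24/19 ≈ 1.2632, so f = (1/2)^(24/19) ≈ 0.416631.
Cmin,ss = (D/Vd)·f/(1−f), so D = Cmin,ss·Vd·(1−f)/f.
D = 11 × 173 × (1−f)/f ≈ 11 × 173 × 1.40021 ≈ 2664.60 mg.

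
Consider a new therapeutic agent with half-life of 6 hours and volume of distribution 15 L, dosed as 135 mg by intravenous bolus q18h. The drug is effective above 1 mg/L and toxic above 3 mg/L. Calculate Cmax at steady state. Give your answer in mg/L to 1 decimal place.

10.3 mg/L

The dosing interval is 3 half-lives, so f = 2^(−3) = 0.125.
At steady state, R = 1/(1 − 0.125) = 8/7.
Single-dose peak C₀ = D/Vd = 135/15 = 9 mg/L.
Steady-state peak Cmax,ss = C₀·R = 9 × 8/7 ≈ 10.286 mg/L.
Peak 10.3 mg/L vs MTC 3 mg/L: exceeds toxic threshold.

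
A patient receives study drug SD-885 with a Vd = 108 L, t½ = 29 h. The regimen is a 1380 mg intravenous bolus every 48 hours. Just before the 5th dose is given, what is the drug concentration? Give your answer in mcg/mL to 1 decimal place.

5.9 mcg/mL

f = (1/2)^(τ/t½) = (1/2)^(48/29) ≈ 0.3175.
C₀ = D/Vd = 1380/108 ≈ 12.778 mcg/mL.
Before the 5th dose, 4 doses have been given. Superposition: Cmin = C₀·(f + f² + … + f^4).
≈ 12.778 × (0.3175 + 0.1008 + 0.0320 + 0.0102) ≈ 12.778 × 0.4605 ≈ 5.884 mcg/mL.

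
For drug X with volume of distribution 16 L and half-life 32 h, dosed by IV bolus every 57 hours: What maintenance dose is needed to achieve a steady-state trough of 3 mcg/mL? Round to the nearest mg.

117 mg

τ/t½ = 57/32 ≈ 1.7812, so f = (1/2)^(57/32) ≈ 0.290931.
Cmin,ss = (D/Vd)·f/(1−f), so D = Cmin,ss·Vd·(1−f)/f.
D = 3 × 16 × (1−f)/f ≈ 3 × 16 × 2.43724 ≈ 116.99 mg.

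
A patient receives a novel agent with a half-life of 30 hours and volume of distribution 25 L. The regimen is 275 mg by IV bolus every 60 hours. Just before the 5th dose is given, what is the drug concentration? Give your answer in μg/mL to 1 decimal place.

f = (1/2)^(τ/t½) = (1/2)^(60/30) ≈ 0.2500.
C₀ = D/Vd = 275/25 ≈ 11.000 μg/mL.
Before the 5th dose, 4 doses have been given. Superposition: Cmin = C₀·(f + f² + … + f^4).
≈ 11.000 × (0.2500 + 0.0625 + 0.0156 + 0.0039) ≈ 11.000 × 0.3320 ≈ 3.652 μg/mL.

3.7 μg/mL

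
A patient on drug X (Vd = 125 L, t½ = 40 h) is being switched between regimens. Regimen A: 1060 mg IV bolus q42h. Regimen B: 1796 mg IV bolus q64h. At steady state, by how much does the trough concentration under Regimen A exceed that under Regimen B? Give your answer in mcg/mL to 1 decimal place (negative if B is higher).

0.8 mcg/mL

Regimen A: f = (1/2)^(42/40) ≈ 0.4830; Cmin,ss = (1060/125)·f/(1−f) ≈ 7.922 mcg/mL.
Regimen B: f = (1/2)^(64/40) ≈ 0.3299; Cmin,ss = (1796/125)·f/(1−f) ≈ 7.074 mcg/mL.
Difference ≈ 7.922 − 7.074 ≈ 0.848 mcg/mL.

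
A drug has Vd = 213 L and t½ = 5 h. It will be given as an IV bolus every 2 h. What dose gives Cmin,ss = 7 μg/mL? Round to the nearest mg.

τ/t½ = 2/5 ≈ 0.4, so f = (1/2)^(2/5) ≈ 0.757858.
Cmin,ss = (D/Vd)·f/(1−f), so D = Cmin,ss·Vd·(1−f)/f.
D = 7 × 213 × (1−f)/f ≈ 7 × 213 × 0.31951 ≈ 476.39 mg.

476 mg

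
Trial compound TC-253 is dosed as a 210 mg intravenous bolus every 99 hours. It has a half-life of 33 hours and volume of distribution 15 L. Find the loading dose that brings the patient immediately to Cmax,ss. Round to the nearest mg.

f = (1/2)^(99/33) ≈ 0.125000; accumulation ratio R = 1/(1−f) ≈ 1.14286.
Loading dose to hit Cmax,ss on first dose: D_load = D_maint·R ≈ 210 × 1.14286 ≈ 240.00 mg.

240 mg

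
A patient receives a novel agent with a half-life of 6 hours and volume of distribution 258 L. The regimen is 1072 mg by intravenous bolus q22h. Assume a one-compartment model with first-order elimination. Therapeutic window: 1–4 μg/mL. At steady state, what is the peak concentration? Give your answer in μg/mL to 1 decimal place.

4.5 μg/mL

Over one 22-h interval, 22/6 ≈ 3.6667 half-lives elapse, leaving f ≈ 0.0787 of each dose.
Accumulation ratio R = 1/(1 − f) ≈ 1/0.9213 ≈ 1.0854.
Each bolus raises the concentration by D/Vd = 1072/258 ≈ 4.155 μg/mL.
Steady-state peak Cmax,ss = C₀·R ≈ 4.155 × 1.0854 ≈ 4.510 μg/mL.
Peak 4.5 μg/mL vs MTC 4 μg/mL: exceeds toxic threshold.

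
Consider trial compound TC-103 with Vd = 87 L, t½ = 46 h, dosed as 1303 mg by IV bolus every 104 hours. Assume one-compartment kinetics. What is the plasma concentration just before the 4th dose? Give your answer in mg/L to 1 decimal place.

3.9 mg/L

f = (1/2)^(τ/t½) = (1/2)^(104/46) ≈ 0.2086.
C₀ = D/Vd = 1303/87 ≈ 14.977 mg/L.
Before the 4th dose, 3 doses have been given. Superposition: Cmin = C₀·(f + f² + … + f^3).
≈ 14.977 × (0.2086 + 0.0435 + 0.0091) ≈ 14.977 × 0.2612 ≈ 3.912 mg/L.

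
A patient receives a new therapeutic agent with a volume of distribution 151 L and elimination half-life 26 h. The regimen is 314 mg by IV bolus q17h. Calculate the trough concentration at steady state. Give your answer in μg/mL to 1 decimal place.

3.6 μg/mL

τ/t½ = 17/26 ≈ 0.65385, so fraction remaining f = (1/2)^(17/26) ≈ 0.6356.
At steady state, accumulation factor R = 1/(1 − e^(−kτ)) ≈ 2.7442.
Each bolus raises the concentration by D/Vd = 314/151 ≈ 2.079 μg/mL.
Cmax,ss = C₀/(1 − f) ≈ 2.079/0.3644 ≈ 5.705 μg/mL.
One interval later, Cmin,ss = Cmax,ss·e^(−kτ) ≈ 5.705 × 0.6356 ≈ 3.626 μg/mL.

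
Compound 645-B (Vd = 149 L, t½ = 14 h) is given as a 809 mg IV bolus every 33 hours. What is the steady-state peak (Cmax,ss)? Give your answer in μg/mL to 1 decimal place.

6.7 μg/mL

k = ln2/t½ = ln2/14 ≈ 0.049511 h⁻¹; fraction remaining f = e^(−kτ) = e^(−0.049511×33) ≈ 0.1952.
At steady state, accumulation factor R = 1/(1 − e^(−kτ)) ≈ 1.2425.
Each bolus raises the concentration by D/Vd = 809/149 ≈ 5.430 μg/mL.
Steady-state peak Cmax,ss = C₀·R ≈ 5.430 × 1.2425 ≈ 6.747 μg/mL.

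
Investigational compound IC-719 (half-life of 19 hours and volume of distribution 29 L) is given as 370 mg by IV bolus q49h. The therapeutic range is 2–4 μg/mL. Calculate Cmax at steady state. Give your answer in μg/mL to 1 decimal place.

15.3 μg/mL

τ/t½ = 49/19 ≈ 2.5789, so fraction remaining f = (1/2)^(49/19) ≈ 0.1674.
At steady state, accumulation factor R = 1/(1 − e^(−kτ)) ≈ 1.2011.
Each bolus raises the concentration by D/Vd = 370/29 ≈ 12.759 μg/mL.
Steady-state peak Cmax,ss = C₀·R ≈ 12.759 × 1.2011 ≈ 15.325 μg/mL.
Peak 15.3 μg/mL vs MTC 4 μg/mL: exceeds toxic threshold.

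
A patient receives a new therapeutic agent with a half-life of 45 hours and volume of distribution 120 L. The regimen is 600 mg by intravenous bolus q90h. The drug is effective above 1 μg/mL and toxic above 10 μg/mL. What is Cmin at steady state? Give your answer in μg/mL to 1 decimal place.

τ = 90 h = 2 half-lives, so f = (1/2)^2 = 0.25.
At steady state, R = 1/(1 − 0.25) = 4/3.
Single-dose peak C₀ = D/Vd = 600/120 = 5 μg/mL.
Steady-state peak Cmax,ss = C₀·R = 5 × 4/3 ≈ 6.667 μg/mL.
Steady-state trough Cmin,ss = Cmax,ss·f ≈ 6.667 × 0.25 ≈ 1.667 μg/mL.
Trough 1.7 μg/mL vs MEC 1 μg/mL: adequate.

1.7 μg/mL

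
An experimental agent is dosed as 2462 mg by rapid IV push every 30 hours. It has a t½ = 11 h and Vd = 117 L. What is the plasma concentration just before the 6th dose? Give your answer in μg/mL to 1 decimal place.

f = (1/2)^(τ/t½) = (1/2)^(30/11) ≈ 0.1510.
C₀ = D/Vd = 2462/117 ≈ 21.043 μg/mL.
Before the 6th dose, 5 doses have been given. Superposition: Cmin = C₀·(f + f² + … + f^5).
≈ 21.043 × (0.1510 + 0.0228 + 0.0034 + 0.0005 + 0.0001) ≈ 21.043 × 0.1778 ≈ 3.741 μg/mL.

3.7 μg/mL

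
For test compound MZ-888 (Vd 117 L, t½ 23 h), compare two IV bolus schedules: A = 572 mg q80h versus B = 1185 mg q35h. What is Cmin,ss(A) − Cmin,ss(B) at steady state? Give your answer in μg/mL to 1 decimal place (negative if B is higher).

-4.9 μg/mL

Regimen A: f = (1/2)^(80/23) ≈ 0.0897; Cmin,ss = (572/117)·f/(1−f) ≈ 0.482 μg/mL.
Regimen B: f = (1/2)^(35/23) ≈ 0.3483; Cmin,ss = (1185/117)·f/(1−f) ≈ 5.413 μg/mL.
Difference ≈ 0.482 − 5.413 ≈ -4.931 μg/mL.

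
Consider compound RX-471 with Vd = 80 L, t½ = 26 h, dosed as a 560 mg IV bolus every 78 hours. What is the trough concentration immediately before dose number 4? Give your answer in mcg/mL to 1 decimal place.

1.0 mcg/mL

f = (1/2)^(τ/t½) = (1/2)^(78/26) ≈ 0.1250.
C₀ = D/Vd = 560/80 ≈ 7.000 mcg/mL.
Before the 4th dose, 3 doses have been given. Superposition: Cmin = C₀·(f + f² + … + f^3).
≈ 7.000 × (0.1250 + 0.0156 + 0.0020) ≈ 7.000 × 0.1426 ≈ 0.998 mcg/mL.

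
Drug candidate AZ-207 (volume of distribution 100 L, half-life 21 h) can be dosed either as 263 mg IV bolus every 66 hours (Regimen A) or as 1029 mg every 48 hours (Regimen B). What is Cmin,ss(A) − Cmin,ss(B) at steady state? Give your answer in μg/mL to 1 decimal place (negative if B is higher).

Regimen A: f = (1/2)^(66/21) ≈ 0.1132; Cmin,ss = (263/100)·f/(1−f) ≈ 0.336 μg/mL.
Regimen B: f = (1/2)^(48/21) ≈ 0.2051; Cmin,ss = (1029/100)·f/(1−f) ≈ 2.655 μg/mL.
Difference ≈ 0.336 − 2.655 ≈ -2.319 μg/mL.

-2.3 μg/mL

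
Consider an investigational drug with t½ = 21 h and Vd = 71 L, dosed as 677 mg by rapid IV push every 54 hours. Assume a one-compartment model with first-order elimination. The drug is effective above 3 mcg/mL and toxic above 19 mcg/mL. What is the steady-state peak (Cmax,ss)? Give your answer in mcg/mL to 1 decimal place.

11.5 mcg/mL

τ/t½ = 54/21 ≈ 2.5714, so fraction remaining f = (1/2)^(54/21) ≈ 0.1682.
At steady state, accumulation factor R = 1/(1 − e^(−kτ)) ≈ 1.2022.
Each bolus raises the concentration by D/Vd = 677/71 ≈ 9.535 mcg/mL.
Cmax,ss = C₀/(1 − f) ≈ 9.535/0.8318 ≈ 11.463 mcg/mL.
Peak 11.5 mcg/mL vs MTC 19 mcg/mL: below toxic threshold.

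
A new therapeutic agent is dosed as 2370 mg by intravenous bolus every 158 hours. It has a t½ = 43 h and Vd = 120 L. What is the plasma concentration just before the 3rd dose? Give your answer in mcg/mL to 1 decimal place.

f = (1/2)^(τ/t½) = (1/2)^(158/43) ≈ 0.0783.
C₀ = D/Vd = 2370/120 ≈ 19.750 mcg/mL.
Before the 3rd dose, 2 doses have been given. Superposition: Cmin = C₀·(f + f²).
≈ 19.750 × (0.0783 + 0.0061) ≈ 19.750 × 0.0844 ≈ 1.667 mcg/mL.

1.7 mcg/mL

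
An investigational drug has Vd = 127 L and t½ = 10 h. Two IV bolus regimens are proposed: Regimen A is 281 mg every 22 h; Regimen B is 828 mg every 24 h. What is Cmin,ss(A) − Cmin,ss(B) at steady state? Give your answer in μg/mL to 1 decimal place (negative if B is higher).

-0.9 μg/mL

Regimen A: f = (1/2)^(22/10) ≈ 0.2176; Cmin,ss = (281/127)·f/(1−f) ≈ 0.615 μg/mL.
Regimen B: f = (1/2)^(24/10) ≈ 0.1895; Cmin,ss = (828/127)·f/(1−f) ≈ 1.524 μg/mL.
Difference ≈ 0.615 − 1.524 ≈ -0.909 μg/mL.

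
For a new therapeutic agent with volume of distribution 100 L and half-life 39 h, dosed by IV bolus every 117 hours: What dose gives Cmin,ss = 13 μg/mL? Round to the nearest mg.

9100 mg

τ/t½ = 117/39 ≈ 3, so f = (1/2)^(117/39) ≈ 0.125000.
Cmin,ss = (D/Vd)·f/(1−f), so D = Cmin,ss·Vd·(1−f)/f.
D = 13 × 100 × (1−f)/f ≈ 13 × 100 × 7.00000 ≈ 9100.00 mg.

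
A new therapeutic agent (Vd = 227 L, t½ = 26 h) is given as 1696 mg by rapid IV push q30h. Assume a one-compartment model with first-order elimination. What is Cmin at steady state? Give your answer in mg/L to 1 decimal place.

τ/t½ = 30/26 ≈ 1.1538, so fraction remaining f = (1/2)^(30/26) ≈ 0.4494.
Accumulation ratio R = 1/(1 − f) ≈ 1/0.5506 ≈ 1.8162.
Each bolus raises the concentration by D/Vd = 1696/227 ≈ 7.471 mg/L.
Cmax,ss = C₀/(1 − f) ≈ 7.471/0.5506 ≈ 13.569 mg/L.
One interval later, Cmin,ss = Cmax,ss·e^(−kτ) ≈ 13.569 × 0.4494 ≈ 6.098 mg/L.

6.1 mg/L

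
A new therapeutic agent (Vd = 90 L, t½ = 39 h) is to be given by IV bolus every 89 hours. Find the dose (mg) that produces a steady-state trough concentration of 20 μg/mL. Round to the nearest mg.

6955 mg

τ/t½ = 89/39 ≈ 2.2821, so f = (1/2)^(89/39) ≈ 0.205605.
Cmin,ss = (D/Vd)·f/(1−f), so D = Cmin,ss·Vd·(1−f)/f.
D = 20 × 90 × (1−f)/f ≈ 20 × 90 × 3.86369 ≈ 6954.64 mg.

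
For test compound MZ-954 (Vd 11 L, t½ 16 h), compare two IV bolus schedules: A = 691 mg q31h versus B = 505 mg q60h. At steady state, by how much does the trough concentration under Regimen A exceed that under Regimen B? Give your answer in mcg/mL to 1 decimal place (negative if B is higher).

18.5 mcg/mL

Regimen A: f = (1/2)^(31/16) ≈ 0.2611; Cmin,ss = (691/11)·f/(1−f) ≈ 22.198 mcg/mL.
Regimen B: f = (1/2)^(60/16) ≈ 0.0743; Cmin,ss = (505/11)·f/(1−f) ≈ 3.685 mcg/mL.
Difference ≈ 22.198 − 3.685 ≈ 18.513 mcg/mL.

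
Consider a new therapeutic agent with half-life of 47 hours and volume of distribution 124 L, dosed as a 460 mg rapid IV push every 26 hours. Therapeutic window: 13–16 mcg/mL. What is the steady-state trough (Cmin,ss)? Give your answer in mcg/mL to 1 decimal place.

7.9 mcg/mL

Over one 26-h interval, 26/47 ≈ 0.55319 half-lives elapse, leaving f ≈ 0.6815 of each dose.
Single-dose peak C₀ = D/Vd = 460/124 ≈ 3.710 mcg/mL.
Steady-state trough Cmin,ss = C₀·f/(1−f) ≈ 3.710 × 0.6815/0.3185 ≈ 7.938 mcg/mL.
Trough 7.9 mcg/mL vs MEC 13 mcg/mL: subtherapeutic.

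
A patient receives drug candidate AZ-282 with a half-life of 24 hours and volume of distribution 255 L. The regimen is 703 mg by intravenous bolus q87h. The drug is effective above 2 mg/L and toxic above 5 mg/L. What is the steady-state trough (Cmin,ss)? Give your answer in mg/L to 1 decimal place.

τ/t½ = 87/24 ≈ 3.625, so fraction remaining f = (1/2)^(87/24) ≈ 0.0811.
Accumulation ratio R = 1/(1 − f) ≈ 1/0.9189 ≈ 1.0883.
Single-dose peak C₀ = D/Vd = 703/255 ≈ 2.757 mg/L.
Steady-state peak Cmax,ss = C₀·R ≈ 2.757 × 1.0883 ≈ 3.000 mg/L.
Steady-state trough Cmin,ss = Cmax,ss·f ≈ 3.000 × 0.0811 ≈ 0.243 mg/L.
Trough 0.2 mg/L vs MEC 2 mg/L: subtherapeutic.

0.2 mg/L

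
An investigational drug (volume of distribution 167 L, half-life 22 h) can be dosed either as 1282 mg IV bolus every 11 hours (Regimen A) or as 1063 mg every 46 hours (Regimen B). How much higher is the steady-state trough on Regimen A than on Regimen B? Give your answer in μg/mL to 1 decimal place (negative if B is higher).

Regimen A: f = (1/2)^(11/22) ≈ 0.7071; Cmin,ss = (1282/167)·f/(1−f) ≈ 18.532 μg/mL.
Regimen B: f = (1/2)^(46/22) ≈ 0.2347; Cmin,ss = (1063/167)·f/(1−f) ≈ 1.952 μg/mL.
Difference ≈ 18.532 − 1.952 ≈ 16.580 μg/mL.

16.6 μg/mL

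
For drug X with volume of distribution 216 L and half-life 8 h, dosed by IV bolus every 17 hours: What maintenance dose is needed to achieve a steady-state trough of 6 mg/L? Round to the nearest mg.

4357 mg

τ/t½ = 17/8 ≈ 2.125, so f = (1/2)^(17/8) ≈ 0.229251.
Cmin,ss = (D/Vd)·f/(1−f), so D = Cmin,ss·Vd·(1−f)/f.
D = 6 × 216 × (1−f)/f ≈ 6 × 216 × 3.36203 ≈ 4357.19 mg.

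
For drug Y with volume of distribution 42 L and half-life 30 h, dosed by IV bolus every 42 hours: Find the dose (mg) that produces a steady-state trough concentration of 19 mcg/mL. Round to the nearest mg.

τ/t½ = 42/30 ≈ 1.4, so f = (1/2)^(42/30) ≈ 0.378929.
Cmin,ss = (D/Vd)·f/(1−f), so D = Cmin,ss·Vd·(1−f)/f.
D = 19 × 42 × (1−f)/f ≈ 19 × 42 × 1.63902 ≈ 1307.94 mg.

1308 mg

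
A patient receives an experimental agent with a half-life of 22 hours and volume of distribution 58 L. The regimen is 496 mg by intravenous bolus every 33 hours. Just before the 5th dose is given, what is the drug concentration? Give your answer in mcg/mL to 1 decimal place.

f = (1/2)^(τ/t½) = (1/2)^(33/22) ≈ 0.3536.
C₀ = D/Vd = 496/58 ≈ 8.552 mcg/mL.
Before the 5th dose, 4 doses have been given. Superposition: Cmin = C₀·(f + f² + … + f^4).
≈ 8.552 × (0.3536 + 0.1250 + 0.0442 + 0.0156) ≈ 8.552 × 0.5384 ≈ 4.604 mcg/mL.

4.6 mcg/mL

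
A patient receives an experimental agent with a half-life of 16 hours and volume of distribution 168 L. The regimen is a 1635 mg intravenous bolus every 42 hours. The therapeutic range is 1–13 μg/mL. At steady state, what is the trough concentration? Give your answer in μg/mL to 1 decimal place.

1.9 μg/mL

τ/t½ = 42/16 ≈ 2.625, so fraction remaining f = (1/2)^(42/16) ≈ 0.1621.
Each bolus raises the concentration by D/Vd = 1635/168 ≈ 9.732 μg/mL.
Steady-state trough Cmin,ss = C₀·f/(1−f) ≈ 9.732 × 0.1621/0.8379 ≈ 1.883 μg/mL.
Trough 1.9 μg/mL vs MEC 1 μg/mL: adequate.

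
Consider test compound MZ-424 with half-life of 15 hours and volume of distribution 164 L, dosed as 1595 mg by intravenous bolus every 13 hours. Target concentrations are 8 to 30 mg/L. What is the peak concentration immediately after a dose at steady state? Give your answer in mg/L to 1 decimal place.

τ/t½ = 13/15 ≈ 0.86667, so fraction remaining f = (1/2)^(13/15) ≈ 0.5484.
At steady state, accumulation factor R = 1/(1 − e^(−kτ)) ≈ 2.2143.
Each bolus raises the concentration by D/Vd = 1595/164 ≈ 9.726 mg/L.
Cmax,ss = C₀/(1 − f) ≈ 9.726/0.4516 ≈ 21.537 mg/L.
Peak 21.5 mg/L vs MTC 30 mg/L: below toxic threshold.

21.5 mg/L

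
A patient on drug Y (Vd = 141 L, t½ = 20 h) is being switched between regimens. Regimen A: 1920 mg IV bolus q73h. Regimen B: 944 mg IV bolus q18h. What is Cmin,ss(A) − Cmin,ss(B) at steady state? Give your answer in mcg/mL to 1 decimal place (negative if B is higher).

Regimen A: f = (1/2)^(73/20) ≈ 0.0797; Cmin,ss = (1920/141)·f/(1−f) ≈ 1.179 mcg/mL.
Regimen B: f = (1/2)^(18/20) ≈ 0.5359; Cmin,ss = (944/141)·f/(1−f) ≈ 7.731 mcg/mL.
Difference ≈ 1.179 − 7.731 ≈ -6.552 mcg/mL.

-6.6 mcg/mL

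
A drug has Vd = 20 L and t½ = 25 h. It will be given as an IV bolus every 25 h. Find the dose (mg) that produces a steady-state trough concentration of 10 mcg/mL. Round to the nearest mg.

τ/t½ = 25/25 ≈ 1, so f = (1/2)^(25/25) ≈ 0.500000.
Cmin,ss = (D/Vd)·f/(1−f), so D = Cmin,ss·Vd·(1−f)/f.
D = 10 × 20 × (1−f)/f ≈ 10 × 20 × 1.00000 ≈ 200.00 mg.

200 mg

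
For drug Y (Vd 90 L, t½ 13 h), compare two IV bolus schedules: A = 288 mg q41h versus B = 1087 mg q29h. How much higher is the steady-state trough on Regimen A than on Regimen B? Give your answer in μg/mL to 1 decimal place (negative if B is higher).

Regimen A: f = (1/2)^(41/13) ≈ 0.1124; Cmin,ss = (288/90)·f/(1−f) ≈ 0.405 μg/mL.
Regimen B: f = (1/2)^(29/13) ≈ 0.2130; Cmin,ss = (1087/90)·f/(1−f) ≈ 3.269 μg/mL.
Difference ≈ 0.405 − 3.269 ≈ -2.864 μg/mL.

-2.9 μg/mL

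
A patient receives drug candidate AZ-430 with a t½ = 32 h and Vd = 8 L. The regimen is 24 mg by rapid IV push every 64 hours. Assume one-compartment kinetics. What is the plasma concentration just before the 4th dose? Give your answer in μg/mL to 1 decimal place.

f = (1/2)^(τ/t½) = (1/2)^(64/32) ≈ 0.2500.
C₀ = D/Vd = 24/8 ≈ 3.000 μg/mL.
Before the 4th dose, 3 doses have been given. Superposition: Cmin = C₀·(f + f² + … + f^3).
≈ 3.000 × (0.2500 + 0.0625 + 0.0156) ≈ 3.000 × 0.3281 ≈ 0.984 μg/mL.

1.0 μg/mL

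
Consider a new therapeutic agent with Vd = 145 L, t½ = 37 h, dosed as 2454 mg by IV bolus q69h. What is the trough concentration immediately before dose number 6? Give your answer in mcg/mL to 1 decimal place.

6.4 mcg/mL

f = (1/2)^(τ/t½) = (1/2)^(69/37) ≈ 0.2745.
C₀ = D/Vd = 2454/145 ≈ 16.924 mcg/mL.
Before the 6th dose, 5 doses have been given. Superposition: Cmin = C₀·(f + f² + … + f^5).
≈ 16.924 × (0.2745 + 0.0754 + 0.0207 + 0.0057 + 0.0016) ≈ 16.924 × 0.3779 ≈ 6.396 mcg/mL.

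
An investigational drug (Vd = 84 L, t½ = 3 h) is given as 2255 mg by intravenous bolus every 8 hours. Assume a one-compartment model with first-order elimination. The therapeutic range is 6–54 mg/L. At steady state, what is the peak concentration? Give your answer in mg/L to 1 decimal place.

31.9 mg/L

k = ln2/t½ = ln2/3 ≈ 0.231049 h⁻¹; fraction remaining f = e^(−kτ) = e^(−0.231049×8) ≈ 0.1575.
Accumulation ratio R = 1/(1 − f) ≈ 1/0.8425 ≈ 1.1869.
Each bolus raises the concentration by D/Vd = 2255/84 ≈ 26.845 mg/L.
Steady-state peak Cmax,ss = C₀·R ≈ 26.845 × 1.1869 ≈ 31.862 mg/L.
Peak 31.9 mg/L vs MTC 54 mg/L: below toxic threshold.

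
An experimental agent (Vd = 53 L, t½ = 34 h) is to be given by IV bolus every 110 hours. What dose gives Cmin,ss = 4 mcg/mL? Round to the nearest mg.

τ/t½ = 110/34 ≈ 3.2353, so f = (1/2)^(110/34) ≈ 0.106189.
Cmin,ss = (D/Vd)·f/(1−f), so D = Cmin,ss·Vd·(1−f)/f.
D = 4 × 53 × (1−f)/f ≈ 4 × 53 × 8.41717 ≈ 1784.44 mg.

1784 mg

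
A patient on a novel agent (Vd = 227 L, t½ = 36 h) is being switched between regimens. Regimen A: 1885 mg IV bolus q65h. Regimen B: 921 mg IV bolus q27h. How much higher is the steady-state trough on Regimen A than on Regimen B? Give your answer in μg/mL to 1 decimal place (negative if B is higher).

-2.6 μg/mL

Regimen A: f = (1/2)^(65/36) ≈ 0.2861; Cmin,ss = (1885/227)·f/(1−f) ≈ 3.328 μg/mL.
Regimen B: f = (1/2)^(27/36) ≈ 0.5946; Cmin,ss = (921/227)·f/(1−f) ≈ 5.951 μg/mL.
Difference ≈ 3.328 − 5.951 ≈ -2.623 μg/mL.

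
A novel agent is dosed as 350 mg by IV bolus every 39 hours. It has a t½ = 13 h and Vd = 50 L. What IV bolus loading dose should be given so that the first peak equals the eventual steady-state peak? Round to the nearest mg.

400 mg

f = (1/2)^(39/13) ≈ 0.125000; accumulation ratio R = 1/(1−f) ≈ 1.14286.
Loading dose to hit Cmax,ss on first dose: D_load = D_maint·R ≈ 350 × 1.14286 ≈ 400.00 mg.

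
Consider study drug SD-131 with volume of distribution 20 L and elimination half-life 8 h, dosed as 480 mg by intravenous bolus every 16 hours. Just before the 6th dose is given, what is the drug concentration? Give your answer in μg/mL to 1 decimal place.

8.0 μg/mL

f = (1/2)^(τ/t½) = (1/2)^(16/8) ≈ 0.2500.
C₀ = D/Vd = 480/20 ≈ 24.000 μg/mL.
Before the 6th dose, 5 doses have been given. Superposition: Cmin = C₀·(f + f² + … + f^5).
≈ 24.000 × (0.2500 + 0.0625 + 0.0156 + 0.0039 + 0.0010) ≈ 24.000 × 0.3330 ≈ 7.992 μg/mL.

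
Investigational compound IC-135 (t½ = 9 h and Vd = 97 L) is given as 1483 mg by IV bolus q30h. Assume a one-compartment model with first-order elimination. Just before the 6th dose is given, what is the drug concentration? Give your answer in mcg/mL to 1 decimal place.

1.7 mcg/mL

f = (1/2)^(τ/t½) = (1/2)^(30/9) ≈ 0.0992.
C₀ = D/Vd = 1483/97 ≈ 15.289 mcg/mL.
Before the 6th dose, 5 doses have been given. Superposition: Cmin = C₀·(f + f² + … + f^5).
≈ 15.289 × (0.0992 + 0.0098 + 0.0010 + 0.0001 + 0.0000) ≈ 15.289 × 0.1101 ≈ 1.683 mcg/mL.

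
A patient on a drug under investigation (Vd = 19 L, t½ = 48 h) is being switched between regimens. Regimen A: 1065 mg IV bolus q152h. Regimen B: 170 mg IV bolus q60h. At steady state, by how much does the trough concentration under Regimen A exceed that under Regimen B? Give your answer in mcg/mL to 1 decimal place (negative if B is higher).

Regimen A: f = (1/2)^(152/48) ≈ 0.1114; Cmin,ss = (1065/19)·f/(1−f) ≈ 7.027 mcg/mL.
Regimen B: f = (1/2)^(60/48) ≈ 0.4204; Cmin,ss = (170/19)·f/(1−f) ≈ 6.490 mcg/mL.
Difference ≈ 7.027 − 6.490 ≈ 0.537 mcg/mL.

0.5 mcg/mL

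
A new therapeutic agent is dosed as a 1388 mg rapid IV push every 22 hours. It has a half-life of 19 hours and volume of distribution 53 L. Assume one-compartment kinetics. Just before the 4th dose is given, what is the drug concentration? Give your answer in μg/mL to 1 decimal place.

f = (1/2)^(τ/t½) = (1/2)^(22/19) ≈ 0.4482.
C₀ = D/Vd = 1388/53 ≈ 26.189 μg/mL.
Before the 4th dose, 3 doses have been given. Superposition: Cmin = C₀·(f + f² + … + f^3).
≈ 26.189 × (0.4482 + 0.2009 + 0.0900) ≈ 26.189 × 0.7391 ≈ 19.356 μg/mL.

19.4 μg/mL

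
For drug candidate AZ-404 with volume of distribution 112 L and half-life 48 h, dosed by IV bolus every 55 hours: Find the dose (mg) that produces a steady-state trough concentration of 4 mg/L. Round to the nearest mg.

543 mg

τ/t½ = 55/48 ≈ 1.1458, so f = (1/2)^(55/48) ≈ 0.451929.
Cmin,ss = (D/Vd)·f/(1−f), so D = Cmin,ss·Vd·(1−f)/f.
D = 4 × 112 × (1−f)/f ≈ 4 × 112 × 1.21274 ≈ 543.31 mg.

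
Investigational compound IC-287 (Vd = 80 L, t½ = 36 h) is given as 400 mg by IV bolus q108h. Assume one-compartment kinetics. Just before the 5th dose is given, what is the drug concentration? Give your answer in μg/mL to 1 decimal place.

0.7 μg/mL

f = (1/2)^(τ/t½) = (1/2)^(108/36) ≈ 0.1250.
C₀ = D/Vd = 400/80 ≈ 5.000 μg/mL.
Before the 5th dose, 4 doses have been given. Superposition: Cmin = C₀·(f + f² + … + f^4).
≈ 5.000 × (0.1250 + 0.0156 + 0.0020 + 0.0002) ≈ 5.000 × 0.1428 ≈ 0.714 μg/mL.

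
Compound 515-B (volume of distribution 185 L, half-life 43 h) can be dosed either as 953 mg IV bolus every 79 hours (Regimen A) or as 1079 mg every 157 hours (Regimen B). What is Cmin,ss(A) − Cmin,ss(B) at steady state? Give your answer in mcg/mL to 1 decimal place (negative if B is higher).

Regimen A: f = (1/2)^(79/43) ≈ 0.2799; Cmin,ss = (953/185)·f/(1−f) ≈ 2.002 mcg/mL.
Regimen B: f = (1/2)^(157/43) ≈ 0.0796; Cmin,ss = (1079/185)·f/(1−f) ≈ 0.504 mcg/mL.
Difference ≈ 2.002 − 0.504 ≈ 1.498 mcg/mL.

1.5 mcg/mL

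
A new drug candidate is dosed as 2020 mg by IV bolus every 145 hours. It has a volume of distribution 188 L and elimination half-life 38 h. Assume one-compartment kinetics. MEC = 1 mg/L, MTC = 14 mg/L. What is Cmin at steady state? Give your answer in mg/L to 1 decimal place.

0.8 mg/L

Over one 145-h interval, 145/38 ≈ 3.8158 half-lives elapse, leaving f ≈ 0.0710 of each dose.
Each bolus raises the concentration by D/Vd = 2020/188 ≈ 10.745 mg/L.
Steady-state trough Cmin,ss = C₀·f/(1−f) ≈ 10.745 × 0.0710/0.9290 ≈ 0.821 mg/L.
Trough 0.8 mg/L vs MEC 1 mg/L: subtherapeutic.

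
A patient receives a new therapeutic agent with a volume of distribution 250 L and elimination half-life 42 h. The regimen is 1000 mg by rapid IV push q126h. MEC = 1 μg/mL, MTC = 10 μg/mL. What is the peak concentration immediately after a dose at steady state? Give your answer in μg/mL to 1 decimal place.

4.6 μg/mL

The dosing interval is 3 half-lives, so f = 2^(−3) = 0.125.
At steady state, R = 1/(1 − 0.125) = 8/7.
Single-dose peak C₀ = D/Vd = 1000/250 = 4 μg/mL.
Steady-state peak Cmax,ss = C₀·R = 4 × 8/7 ≈ 4.571 μg/mL.
Peak 4.6 μg/mL vs MTC 10 μg/mL: below toxic threshold.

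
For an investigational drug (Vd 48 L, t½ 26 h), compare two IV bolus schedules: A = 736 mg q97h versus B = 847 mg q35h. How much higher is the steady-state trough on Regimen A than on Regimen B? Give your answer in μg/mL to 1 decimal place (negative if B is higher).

Regimen A: f = (1/2)^(97/26) ≈ 0.0753; Cmin,ss = (736/48)·f/(1−f) ≈ 1.249 μg/mL.
Regimen B: f = (1/2)^(35/26) ≈ 0.3933; Cmin,ss = (847/48)·f/(1−f) ≈ 11.439 μg/mL.
Difference ≈ 1.249 − 11.439 ≈ -10.190 μg/mL.

-10.2 μg/mL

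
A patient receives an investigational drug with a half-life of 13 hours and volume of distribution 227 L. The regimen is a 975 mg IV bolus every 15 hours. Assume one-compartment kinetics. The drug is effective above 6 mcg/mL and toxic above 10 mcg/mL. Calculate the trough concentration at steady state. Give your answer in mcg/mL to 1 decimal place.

3.5 mcg/mL

k = ln2/t½ = ln2/13 ≈ 0.053319 h⁻¹; fraction remaining f = e^(−kτ) = e^(−0.053319×15) ≈ 0.4494.
Accumulation ratio R = 1/(1 − f) ≈ 1/0.5506 ≈ 1.8162.
Single-dose peak C₀ = D/Vd = 975/227 ≈ 4.295 mcg/mL.
Cmax,ss = C₀/(1 − f) ≈ 4.295/0.5506 ≈ 7.801 mcg/mL.
One interval later, Cmin,ss = Cmax,ss·e^(−kτ) ≈ 7.801 × 0.4494 ≈ 3.506 mcg/mL.
Trough 3.5 mcg/mL vs MEC 6 mcg/mL: subtherapeutic.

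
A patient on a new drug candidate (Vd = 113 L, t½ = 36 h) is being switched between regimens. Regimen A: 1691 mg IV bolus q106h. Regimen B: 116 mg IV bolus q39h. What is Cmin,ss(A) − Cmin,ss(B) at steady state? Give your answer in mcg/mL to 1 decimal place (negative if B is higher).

1.3 mcg/mL

Regimen A: f = (1/2)^(106/36) ≈ 0.1299; Cmin,ss = (1691/113)·f/(1−f) ≈ 2.234 mcg/mL.
Regimen B: f = (1/2)^(39/36) ≈ 0.4719; Cmin,ss = (116/113)·f/(1−f) ≈ 0.917 mcg/mL.
Difference ≈ 2.234 − 0.917 ≈ 1.317 mcg/mL.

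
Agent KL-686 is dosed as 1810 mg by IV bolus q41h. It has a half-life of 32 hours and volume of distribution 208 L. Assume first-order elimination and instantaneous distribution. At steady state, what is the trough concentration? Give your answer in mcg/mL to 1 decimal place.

6.1 mcg/mL

τ/t½ = 41/32 ≈ 1.2812, so fraction remaining f = (1/2)^(41/32) ≈ 0.4114.
At steady state, accumulation factor R = 1/(1 − e^(−kτ)) ≈ 1.6989.
Each bolus raises the concentration by D/Vd = 1810/208 ≈ 8.702 mcg/mL.
Cmax,ss = C₀/(1 − f) ≈ 8.702/0.5886 ≈ 14.784 mcg/mL.
Steady-state trough Cmin,ss = Cmax,ss·f ≈ 14.784 × 0.4114 ≈ 6.082 mcg/mL.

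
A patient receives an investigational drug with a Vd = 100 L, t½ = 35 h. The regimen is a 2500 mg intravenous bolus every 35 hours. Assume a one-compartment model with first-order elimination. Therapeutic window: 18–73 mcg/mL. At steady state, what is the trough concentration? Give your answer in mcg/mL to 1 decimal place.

25.0 mcg/mL

The dosing interval is 1 half-life, so f = 2^(−1) = 0.5.
Accumulation ratio R = 1/(1 − f) = 1/0.5 = 2/1.
Single-dose peak C₀ = D/Vd = 2500/100 = 25 mcg/mL.
Steady-state peak Cmax,ss = C₀·R = 25 × 2/1 ≈ 50.000 mcg/mL.
Steady-state trough Cmin,ss = Cmax,ss·f ≈ 50.000 × 0.5 ≈ 25.000 mcg/mL.
Trough 25.0 mcg/mL vs MEC 18 mcg/mL: adequate.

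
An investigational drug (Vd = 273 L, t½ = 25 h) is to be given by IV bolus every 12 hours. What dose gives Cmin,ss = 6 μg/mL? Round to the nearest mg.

647 mg

τ/t½ = 12/25 ≈ 0.48, so f = (1/2)^(12/25) ≈ 0.716978.
Cmin,ss = (D/Vd)·f/(1−f), so D = Cmin,ss·Vd·(1−f)/f.
D = 6 × 273 × (1−f)/f ≈ 6 × 273 × 0.39474 ≈ 646.58 mg.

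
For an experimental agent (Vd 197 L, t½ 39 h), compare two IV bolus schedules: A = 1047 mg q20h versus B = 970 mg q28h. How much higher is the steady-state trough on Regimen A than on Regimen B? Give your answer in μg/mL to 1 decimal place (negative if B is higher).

4.8 μg/mL

Regimen A: f = (1/2)^(20/39) ≈ 0.7009; Cmin,ss = (1047/197)·f/(1−f) ≈ 12.454 μg/mL.
Regimen B: f = (1/2)^(28/39) ≈ 0.6080; Cmin,ss = (970/197)·f/(1−f) ≈ 7.637 μg/mL.
Difference ≈ 12.454 − 7.637 ≈ 4.817 μg/mL.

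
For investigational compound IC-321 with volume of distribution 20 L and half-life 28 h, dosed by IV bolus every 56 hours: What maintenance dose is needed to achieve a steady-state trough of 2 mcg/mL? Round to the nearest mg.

τ/t½ = 56/28 ≈ 2, so f = (1/2)^(56/28) ≈ 0.250000.
Cmin,ss = (D/Vd)·f/(1−f), so D = Cmin,ss·Vd·(1−f)/f.
D = 2 × 20 × (1−f)/f ≈ 2 × 20 × 3.00000 ≈ 120.00 mg.

120 mg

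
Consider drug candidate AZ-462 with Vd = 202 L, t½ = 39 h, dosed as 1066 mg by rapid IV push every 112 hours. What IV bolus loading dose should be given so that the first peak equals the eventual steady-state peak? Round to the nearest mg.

1235 mg

f = (1/2)^(112/39) ≈ 0.136617; accumulation ratio R = 1/(1−f) ≈ 1.15823.
Loading dose to hit Cmax,ss on first dose: D_load = D_maint·R ≈ 1066 × 1.15823 ≈ 1234.67 mg.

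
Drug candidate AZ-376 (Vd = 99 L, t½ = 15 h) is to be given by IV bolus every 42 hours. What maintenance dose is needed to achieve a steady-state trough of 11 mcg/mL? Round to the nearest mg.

τ/t½ = 42/15 ≈ 2.8, so f = (1/2)^(42/15) ≈ 0.143587.
Cmin,ss = (D/Vd)·f/(1−f), so D = Cmin,ss·Vd·(1−f)/f.
D = 11 × 99 × (1−f)/f ≈ 11 × 99 × 5.96442 ≈ 6495.25 mg.

6495 mg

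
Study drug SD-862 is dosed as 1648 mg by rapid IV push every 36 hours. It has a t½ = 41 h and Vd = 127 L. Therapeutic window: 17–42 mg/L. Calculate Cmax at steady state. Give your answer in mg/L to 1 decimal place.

28.5 mg/L

k = ln2/t½ = ln2/41 ≈ 0.016906 h⁻¹; fraction remaining f = e^(−kτ) = e^(−0.016906×36) ≈ 0.5441.
At steady state, accumulation factor R = 1/(1 − e^(−kτ)) ≈ 2.1935.
Single-dose peak C₀ = D/Vd = 1648/127 ≈ 12.976 mg/L.
Cmax,ss = C₀/(1 − f) ≈ 12.976/0.4559 ≈ 28.462 mg/L.
Peak 28.5 mg/L vs MTC 42 mg/L: below toxic threshold.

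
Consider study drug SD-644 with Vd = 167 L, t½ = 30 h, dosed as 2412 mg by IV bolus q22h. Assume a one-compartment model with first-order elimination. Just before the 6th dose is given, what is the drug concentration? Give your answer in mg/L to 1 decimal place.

f = (1/2)^(τ/t½) = (1/2)^(22/30) ≈ 0.6015.
C₀ = D/Vd = 2412/167 ≈ 14.443 mg/L.
Before the 6th dose, 5 doses have been given. Superposition: Cmin = C₀·(f + f² + … + f^5).
≈ 14.443 × (0.6015 + 0.3618 + 0.2176 + 0.1309 + 0.0787) ≈ 14.443 × 1.3905 ≈ 20.083 mg/L.

20.1 mg/L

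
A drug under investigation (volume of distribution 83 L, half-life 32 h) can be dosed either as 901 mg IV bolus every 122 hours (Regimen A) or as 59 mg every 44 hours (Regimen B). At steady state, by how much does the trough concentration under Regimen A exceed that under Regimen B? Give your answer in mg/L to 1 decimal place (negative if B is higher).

Regimen A: f = (1/2)^(122/32) ≈ 0.0712; Cmin,ss = (901/83)·f/(1−f) ≈ 0.832 mg/L.
Regimen B: f = (1/2)^(44/32) ≈ 0.3856; Cmin,ss = (59/83)·f/(1−f) ≈ 0.446 mg/L.
Difference ≈ 0.832 − 0.446 ≈ 0.386 mg/L.

0.4 mg/L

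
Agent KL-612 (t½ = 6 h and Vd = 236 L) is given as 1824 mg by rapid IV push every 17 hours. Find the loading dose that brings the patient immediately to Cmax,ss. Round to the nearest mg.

f = (1/2)^(17/6) ≈ 0.140308; accumulation ratio R = 1/(1−f) ≈ 1.16321.
Loading dose to hit Cmax,ss on first dose: D_load = D_maint·R ≈ 1824 × 1.16321 ≈ 2121.70 mg.

2122 mg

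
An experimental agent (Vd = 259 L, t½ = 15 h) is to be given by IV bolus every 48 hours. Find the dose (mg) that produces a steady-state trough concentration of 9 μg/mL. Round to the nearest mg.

19090 mg

τ/t½ = 48/15 ≈ 3.2, so f = (1/2)^(48/15) ≈ 0.108819.
Cmin,ss = (D/Vd)·f/(1−f), so D = Cmin,ss·Vd·(1−f)/f.
D = 9 × 259 × (1−f)/f ≈ 9 × 259 × 8.18957 ≈ 19089.89 mg.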